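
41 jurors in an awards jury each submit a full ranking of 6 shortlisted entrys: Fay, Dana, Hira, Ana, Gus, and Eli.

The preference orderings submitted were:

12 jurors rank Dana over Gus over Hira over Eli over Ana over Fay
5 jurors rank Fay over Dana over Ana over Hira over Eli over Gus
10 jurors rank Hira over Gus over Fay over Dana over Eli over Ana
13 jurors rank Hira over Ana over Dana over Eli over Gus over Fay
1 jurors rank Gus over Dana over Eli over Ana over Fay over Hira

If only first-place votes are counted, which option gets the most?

First-place vote totals:
  Fay: 5
  Dana: 12
  Hira: 23
  Ana: 0
  Gus: 1
  Eli: 0
Hira has the most first-place votes.

Hira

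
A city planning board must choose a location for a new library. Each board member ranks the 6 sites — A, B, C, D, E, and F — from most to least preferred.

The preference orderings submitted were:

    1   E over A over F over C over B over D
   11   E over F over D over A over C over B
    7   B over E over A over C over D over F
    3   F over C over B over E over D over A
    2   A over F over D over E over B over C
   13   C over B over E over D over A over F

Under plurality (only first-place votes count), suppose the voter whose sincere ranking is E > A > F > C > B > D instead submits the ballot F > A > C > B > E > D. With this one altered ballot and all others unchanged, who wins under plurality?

C

First-place totals with the altered ballot: A 2, B 7, C 13, D 0, E 11, F 4.
The winner is unchanged: still C.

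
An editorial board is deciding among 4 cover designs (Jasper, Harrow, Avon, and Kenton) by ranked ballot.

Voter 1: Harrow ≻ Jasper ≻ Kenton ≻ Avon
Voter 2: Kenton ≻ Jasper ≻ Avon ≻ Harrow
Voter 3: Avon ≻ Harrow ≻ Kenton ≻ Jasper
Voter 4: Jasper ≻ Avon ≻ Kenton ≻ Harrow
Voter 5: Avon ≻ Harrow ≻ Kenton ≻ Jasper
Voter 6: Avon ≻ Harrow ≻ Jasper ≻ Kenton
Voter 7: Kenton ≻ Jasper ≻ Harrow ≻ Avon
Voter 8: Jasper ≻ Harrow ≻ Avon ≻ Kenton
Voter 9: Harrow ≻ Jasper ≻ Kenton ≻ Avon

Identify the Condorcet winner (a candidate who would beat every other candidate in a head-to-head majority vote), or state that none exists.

Head-to-head results (9 voters total):
Jasper vs Harrow: Harrow wins 5–4.
Jasper vs Avon: Jasper wins 6–3.
Jasper vs Kenton: Jasper wins 5–4.
Harrow vs Avon: Avon wins 5–4.
Harrow vs Kenton: Harrow wins 6–3.
Avon vs Kenton: Avon wins 5–4.
No candidate beats all others: Jasper beats Avon beats Harrow beats Jasper, a majority cycle.

There is no Condorcet winner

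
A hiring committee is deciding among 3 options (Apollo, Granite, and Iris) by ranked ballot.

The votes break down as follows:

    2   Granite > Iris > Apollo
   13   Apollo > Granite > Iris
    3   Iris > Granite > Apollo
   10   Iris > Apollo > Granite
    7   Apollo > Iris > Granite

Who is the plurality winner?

First-place vote totals:
  Apollo: 20
  Granite: 2
  Iris: 13
Apollo has the most first-place votes.

Apollo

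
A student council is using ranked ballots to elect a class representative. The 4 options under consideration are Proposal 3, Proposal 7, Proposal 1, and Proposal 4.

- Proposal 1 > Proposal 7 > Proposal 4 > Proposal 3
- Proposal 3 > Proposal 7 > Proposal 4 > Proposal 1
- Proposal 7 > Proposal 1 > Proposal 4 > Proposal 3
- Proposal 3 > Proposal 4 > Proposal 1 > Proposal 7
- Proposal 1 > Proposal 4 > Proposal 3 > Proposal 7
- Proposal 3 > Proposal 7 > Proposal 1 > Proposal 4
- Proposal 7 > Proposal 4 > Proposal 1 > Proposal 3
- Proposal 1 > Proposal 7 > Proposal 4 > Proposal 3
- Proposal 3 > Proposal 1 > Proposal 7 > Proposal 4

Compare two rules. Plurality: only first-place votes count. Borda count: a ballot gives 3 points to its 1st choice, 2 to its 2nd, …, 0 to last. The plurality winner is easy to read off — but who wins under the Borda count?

Plurality first-place counts: Proposal 3 4, Proposal 7 2, Proposal 1 3, Proposal 4 0 → Proposal 3.
Borda totals: Proposal 3 13, Proposal 7 15, Proposal 1 16, Proposal 4 10 → Proposal 1.

Proposal 1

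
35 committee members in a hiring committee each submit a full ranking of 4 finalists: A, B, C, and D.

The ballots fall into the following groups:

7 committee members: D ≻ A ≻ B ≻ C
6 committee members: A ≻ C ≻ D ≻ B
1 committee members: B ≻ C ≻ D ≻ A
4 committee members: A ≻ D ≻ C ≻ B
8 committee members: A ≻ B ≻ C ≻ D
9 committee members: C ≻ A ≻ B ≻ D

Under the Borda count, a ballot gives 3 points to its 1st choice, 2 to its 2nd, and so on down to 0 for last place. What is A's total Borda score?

Borda scores:
  A: 7·2 + 6·3 + 0 + 4·3 + 8·3 + 9·2 = 86
  B: 7·1 + 6·0 + 3 + 4·0 + 8·2 + 9·1 = 35
  C: 7·0 + 6·2 + 2 + 4·1 + 8·1 + 9·3 = 53
  D: 7·3 + 6·1 + 1 + 4·2 + 8·0 + 9·0 = 36

86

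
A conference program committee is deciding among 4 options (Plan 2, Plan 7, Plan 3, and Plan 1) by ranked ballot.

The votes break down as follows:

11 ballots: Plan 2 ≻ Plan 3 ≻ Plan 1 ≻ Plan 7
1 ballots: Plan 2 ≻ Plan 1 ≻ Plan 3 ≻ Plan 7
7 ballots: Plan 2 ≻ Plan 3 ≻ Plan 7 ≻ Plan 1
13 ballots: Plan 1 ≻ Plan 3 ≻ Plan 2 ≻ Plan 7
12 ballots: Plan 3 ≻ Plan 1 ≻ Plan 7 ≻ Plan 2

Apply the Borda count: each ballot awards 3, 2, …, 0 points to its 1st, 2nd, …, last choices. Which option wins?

Borda scores:
  Plan 2: 11·3 + 3 + 7·3 + 13·1 + 12·0 = 70
  Plan 7: 11·0 + 0 + 7·1 + 13·0 + 12·1 = 19
  Plan 3: 11·2 + 1 + 7·2 + 13·2 + 12·3 = 99
  Plan 1: 11·1 + 2 + 7·0 + 13·3 + 12·2 = 76
Plan 3 has the highest total.

Plan 3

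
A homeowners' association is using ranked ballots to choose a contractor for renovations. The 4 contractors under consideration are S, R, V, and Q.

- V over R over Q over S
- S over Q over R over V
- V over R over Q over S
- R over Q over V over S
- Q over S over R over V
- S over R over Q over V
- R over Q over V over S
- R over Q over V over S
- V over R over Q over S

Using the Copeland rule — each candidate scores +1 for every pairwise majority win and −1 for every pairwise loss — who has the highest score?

Pairwise results:
  S vs R: R wins 6–3.
  S vs V: V wins 6–3.
  S vs Q: Q wins 7–2.
  R vs V: R wins 6–3.
  R vs Q: R wins 7–2.
  V vs Q: Q wins 6–3.
Copeland scores (wins − losses):
  S: 0 − 3 = -3
  R: 3 − 0 = 3
  V: 1 − 2 = -1
  Q: 2 − 1 = 1
R has the best Copeland score.

R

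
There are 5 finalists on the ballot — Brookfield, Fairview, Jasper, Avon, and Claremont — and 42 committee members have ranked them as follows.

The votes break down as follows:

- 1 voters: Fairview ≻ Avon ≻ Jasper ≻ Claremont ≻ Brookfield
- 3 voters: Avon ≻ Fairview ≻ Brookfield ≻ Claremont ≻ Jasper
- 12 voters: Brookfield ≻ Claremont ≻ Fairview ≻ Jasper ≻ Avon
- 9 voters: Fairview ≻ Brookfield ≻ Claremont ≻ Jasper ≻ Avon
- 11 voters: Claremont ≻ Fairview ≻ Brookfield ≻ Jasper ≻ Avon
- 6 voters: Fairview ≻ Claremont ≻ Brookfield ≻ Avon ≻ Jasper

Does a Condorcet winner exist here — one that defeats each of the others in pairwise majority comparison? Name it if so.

There is no Condorcet winner

Head-to-head results (42 voters total):
Brookfield vs Fairview: Fairview wins 30–12.
Brookfield vs Jasper: Brookfield wins 41–1.
Brookfield vs Avon: Brookfield wins 38–4.
Brookfield vs Claremont: Brookfield wins 24–18.
Fairview vs Jasper: Fairview wins 42–0.
Fairview vs Avon: Fairview wins 39–3.
Fairview vs Claremont: Claremont wins 23–19.
Jasper vs Avon: Jasper wins 32–10.
Jasper vs Claremont: Claremont wins 41–1.
Avon vs Claremont: Claremont wins 38–4.
No candidate beats all others: Brookfield beats Claremont beats Fairview beats Brookfield, a majority cycle.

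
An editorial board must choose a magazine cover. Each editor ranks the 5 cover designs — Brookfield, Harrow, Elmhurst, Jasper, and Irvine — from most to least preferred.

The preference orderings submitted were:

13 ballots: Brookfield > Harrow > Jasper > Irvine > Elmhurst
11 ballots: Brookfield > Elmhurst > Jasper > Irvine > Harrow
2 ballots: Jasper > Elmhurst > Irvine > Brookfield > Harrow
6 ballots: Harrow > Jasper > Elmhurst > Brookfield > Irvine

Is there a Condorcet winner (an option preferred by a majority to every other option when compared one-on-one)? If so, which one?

Head-to-head results (32 voters total):
Brookfield vs Harrow: Brookfield wins 26–6.
Brookfield vs Elmhurst: Brookfield wins 24–8.
Brookfield vs Jasper: Brookfield wins 24–8.
Brookfield vs Irvine: Brookfield wins 30–2.
Harrow vs Elmhurst: Harrow wins 19–13.
Harrow vs Jasper: Harrow wins 19–13.
Harrow vs Irvine: Harrow wins 19–13.
Elmhurst vs Jasper: Jasper wins 21–11.
Elmhurst vs Irvine: Elmhurst wins 19–13.
Jasper vs Irvine: Jasper wins 32–0.
Brookfield beats each rival — Harrow (26–6), Elmhurst (24–8), Jasper (24–8), Irvine (30–2) — so Brookfield is the Condorcet winner.

Brookfield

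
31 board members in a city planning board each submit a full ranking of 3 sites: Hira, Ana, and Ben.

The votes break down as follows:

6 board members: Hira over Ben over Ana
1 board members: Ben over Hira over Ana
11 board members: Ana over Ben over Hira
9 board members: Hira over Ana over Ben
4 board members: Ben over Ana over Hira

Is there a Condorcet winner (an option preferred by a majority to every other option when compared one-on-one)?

No

Head-to-head results (31 voters total):
Hira vs Ana: Hira wins 16–15.
Hira vs Ben: Ben wins 16–15.
Ana vs Ben: Ana wins 20–11.
No candidate beats all others: Hira beats Ana beats Ben beats Hira, a majority cycle.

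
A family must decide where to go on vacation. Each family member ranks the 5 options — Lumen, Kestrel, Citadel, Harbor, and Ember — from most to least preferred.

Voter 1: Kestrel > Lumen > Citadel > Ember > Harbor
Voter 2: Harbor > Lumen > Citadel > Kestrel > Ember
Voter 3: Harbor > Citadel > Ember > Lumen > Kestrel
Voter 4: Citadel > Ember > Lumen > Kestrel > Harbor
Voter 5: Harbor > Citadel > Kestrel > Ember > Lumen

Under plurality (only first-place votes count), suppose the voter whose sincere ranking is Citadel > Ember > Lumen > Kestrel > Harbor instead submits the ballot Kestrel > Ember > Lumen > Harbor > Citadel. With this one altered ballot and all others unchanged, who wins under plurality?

Harbor

First-place totals with the altered ballot: Lumen 0, Kestrel 2, Citadel 0, Harbor 3, Ember 0.
The winner is unchanged: still Harbor.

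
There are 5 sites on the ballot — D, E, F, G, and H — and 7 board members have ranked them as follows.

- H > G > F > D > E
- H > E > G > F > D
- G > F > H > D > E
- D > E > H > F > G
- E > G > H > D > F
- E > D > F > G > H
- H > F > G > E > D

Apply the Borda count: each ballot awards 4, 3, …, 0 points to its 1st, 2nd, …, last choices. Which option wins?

H

Borda scores:
  D: 1 + 0 + 1 + 4 + 1 + 3 + 0 = 10
  E: 0 + 3 + 0 + 3 + 4 + 4 + 1 = 15
  F: 2 + 1 + 3 + 1 + 0 + 2 + 3 = 12
  G: 3 + 2 + 4 + 0 + 3 + 1 + 2 = 15
  H: 4 + 4 + 2 + 2 + 2 + 0 + 4 = 18
H has the highest total.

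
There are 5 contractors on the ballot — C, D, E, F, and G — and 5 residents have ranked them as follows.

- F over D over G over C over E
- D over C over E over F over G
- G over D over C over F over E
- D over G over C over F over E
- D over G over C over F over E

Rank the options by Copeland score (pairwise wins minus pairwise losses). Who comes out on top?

D

Pairwise results:
  C vs D: D wins 5–0.
  C vs E: C wins 5–0.
  C vs F: C wins 4–1.
  C vs G: G wins 4–1.
  D vs E: D wins 5–0.
  D vs F: D wins 4–1.
  D vs G: D wins 4–1.
  E vs F: F wins 4–1.
  E vs G: G wins 4–1.
  F vs G: G wins 3–2.
Copeland scores (wins − losses):
  C: 2 − 2 = 0
  D: 4 − 0 = 4
  E: 0 − 4 = -4
  F: 1 − 3 = -2
  G: 3 − 1 = 2
D has the best Copeland score.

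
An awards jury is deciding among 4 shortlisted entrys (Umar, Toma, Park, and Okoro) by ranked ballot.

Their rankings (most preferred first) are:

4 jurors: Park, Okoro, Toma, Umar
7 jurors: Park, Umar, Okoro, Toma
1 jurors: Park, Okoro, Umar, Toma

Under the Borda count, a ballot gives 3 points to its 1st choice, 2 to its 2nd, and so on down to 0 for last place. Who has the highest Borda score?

Park

Borda scores:
  Umar: 4·0 + 7·2 + 1 = 15
  Toma: 4·1 + 7·0 + 0 = 4
  Park: 4·3 + 7·3 + 3 = 36
  Okoro: 4·2 + 7·1 + 2 = 17
Park has the highest total.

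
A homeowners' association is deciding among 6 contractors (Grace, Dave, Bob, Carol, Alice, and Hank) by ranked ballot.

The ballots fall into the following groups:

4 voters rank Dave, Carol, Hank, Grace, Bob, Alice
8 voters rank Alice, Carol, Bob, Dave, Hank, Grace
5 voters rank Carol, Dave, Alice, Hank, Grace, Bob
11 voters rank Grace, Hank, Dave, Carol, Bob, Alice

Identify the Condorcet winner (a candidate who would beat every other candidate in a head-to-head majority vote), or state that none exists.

Head-to-head results (28 voters total):
Grace vs Dave: Dave wins 17–11.
Grace vs Bob: Grace wins 20–8.
Grace vs Carol: Carol wins 17–11.
Grace vs Alice: Grace wins 15–13.
Grace vs Hank: Hank wins 17–11.
Dave vs Bob: Dave wins 20–8.
Dave vs Carol: Dave wins 15–13.
Dave vs Alice: Dave wins 20–8.
Dave vs Hank: Dave wins 17–11.
Bob vs Carol: Carol wins 28–0.
Bob vs Alice: Bob wins 15–13.
Bob vs Hank: Hank wins 20–8.
Carol vs Alice: Carol wins 20–8.
Carol vs Hank: Carol wins 17–11.
Alice vs Hank: Hank wins 15–13.
Dave beats each rival — Grace (17–11), Bob (20–8), Carol (15–13), Alice (20–8), Hank (17–11) — so Dave is the Condorcet winner.

Dave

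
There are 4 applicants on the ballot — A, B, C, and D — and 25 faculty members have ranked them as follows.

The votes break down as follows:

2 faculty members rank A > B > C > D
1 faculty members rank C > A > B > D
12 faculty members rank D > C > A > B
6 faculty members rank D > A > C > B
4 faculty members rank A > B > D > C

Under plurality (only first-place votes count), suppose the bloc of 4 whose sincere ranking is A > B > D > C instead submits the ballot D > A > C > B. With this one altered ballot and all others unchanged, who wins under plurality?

First-place totals with the altered ballot: A 2, B 0, C 1, D 22.
The winner is unchanged: still D.

D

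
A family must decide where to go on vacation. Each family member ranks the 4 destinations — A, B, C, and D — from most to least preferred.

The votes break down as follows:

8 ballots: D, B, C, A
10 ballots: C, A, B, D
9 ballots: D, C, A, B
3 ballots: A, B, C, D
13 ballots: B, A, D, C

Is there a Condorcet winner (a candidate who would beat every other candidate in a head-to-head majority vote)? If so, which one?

Head-to-head results (43 voters total):
A vs B: A wins 22–21.
A vs C: C wins 27–16.
A vs D: A wins 26–17.
B vs C: B wins 24–19.
B vs D: B wins 26–17.
C vs D: D wins 30–13.
No candidate beats all others: A beats B beats C beats A, a majority cycle.

No Condorcet winner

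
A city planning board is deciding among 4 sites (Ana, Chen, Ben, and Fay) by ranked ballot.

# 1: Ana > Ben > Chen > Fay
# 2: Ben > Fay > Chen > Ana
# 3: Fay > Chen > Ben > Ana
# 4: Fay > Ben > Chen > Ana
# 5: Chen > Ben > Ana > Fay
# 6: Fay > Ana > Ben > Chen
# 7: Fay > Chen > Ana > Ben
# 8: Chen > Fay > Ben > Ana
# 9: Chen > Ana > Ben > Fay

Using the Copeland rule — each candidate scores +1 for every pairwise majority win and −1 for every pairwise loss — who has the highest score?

Fay

Pairwise results:
  Ana vs Chen: Chen wins 7–2.
  Ana vs Ben: Ben wins 5–4.
  Ana vs Fay: Fay wins 6–3.
  Chen vs Ben: Chen wins 5–4.
  Chen vs Fay: Fay wins 5–4.
  Ben vs Fay: Fay wins 5–4.
Copeland scores (wins − losses):
  Ana: 0 − 3 = -3
  Chen: 2 − 1 = 1
  Ben: 1 − 2 = -1
  Fay: 3 − 0 = 3
Fay has the best Copeland score.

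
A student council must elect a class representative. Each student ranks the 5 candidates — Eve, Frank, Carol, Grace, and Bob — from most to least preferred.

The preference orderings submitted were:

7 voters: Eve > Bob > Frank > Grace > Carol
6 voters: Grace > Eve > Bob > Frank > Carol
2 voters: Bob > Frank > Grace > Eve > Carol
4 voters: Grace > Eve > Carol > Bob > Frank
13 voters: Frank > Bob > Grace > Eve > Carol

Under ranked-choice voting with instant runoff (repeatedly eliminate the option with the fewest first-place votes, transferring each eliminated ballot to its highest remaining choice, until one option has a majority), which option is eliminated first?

Round 1: Frank 13, Grace 10, Eve 7, Bob 2, Carol 0. Carol has the fewest and is eliminated.
Round 2: Frank 13, Grace 10, Eve 7, Bob 2. Bob has the fewest and is eliminated.
Round 3: Frank 15, Grace 10, Eve 7. Eve has the fewest and is eliminated.
Round 4: Frank 22, Grace 10. Frank has a majority.

Carol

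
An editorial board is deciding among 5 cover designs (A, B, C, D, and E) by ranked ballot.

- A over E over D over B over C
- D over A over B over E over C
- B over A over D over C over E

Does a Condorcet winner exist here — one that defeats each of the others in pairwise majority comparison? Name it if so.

A

Head-to-head results (3 voters total):
A vs B: A wins 2–1.
A vs C: A wins 3–0.
A vs D: A wins 2–1.
A vs E: A wins 3–0.
B vs C: B wins 3–0.
B vs D: D wins 2–1.
B vs E: B wins 2–1.
C vs D: D wins 3–0.
C vs E: E wins 2–1.
D vs E: D wins 2–1.
A beats each rival — B (2–1), C (3–0), D (2–1), E (3–0) — so A is the Condorcet winner.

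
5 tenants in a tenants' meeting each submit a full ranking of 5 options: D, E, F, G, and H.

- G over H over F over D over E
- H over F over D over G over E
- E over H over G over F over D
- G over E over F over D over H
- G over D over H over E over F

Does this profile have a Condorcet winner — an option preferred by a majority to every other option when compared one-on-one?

Yes

Head-to-head results (5 voters total):
D vs E: D wins 3–2.
D vs F: F wins 4–1.
D vs G: G wins 4–1.
D vs H: H wins 3–2.
E vs F: E wins 3–2.
E vs G: G wins 4–1.
E vs H: H wins 3–2.
F vs G: G wins 4–1.
F vs H: H wins 4–1.
G vs H: G wins 3–2.
G beats each rival — D (4–1), E (4–1), F (4–1), H (3–2) — so G is the Condorcet winner.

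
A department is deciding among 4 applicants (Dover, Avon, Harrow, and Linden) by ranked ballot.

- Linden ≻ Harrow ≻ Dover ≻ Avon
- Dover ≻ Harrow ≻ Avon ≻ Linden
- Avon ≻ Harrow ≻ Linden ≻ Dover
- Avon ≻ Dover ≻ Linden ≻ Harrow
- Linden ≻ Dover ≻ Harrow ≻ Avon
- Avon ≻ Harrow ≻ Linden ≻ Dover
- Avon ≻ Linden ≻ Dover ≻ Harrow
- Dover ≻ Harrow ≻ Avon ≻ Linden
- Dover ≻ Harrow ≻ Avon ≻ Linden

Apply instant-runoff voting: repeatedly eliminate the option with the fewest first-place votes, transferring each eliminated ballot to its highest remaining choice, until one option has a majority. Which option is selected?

Dover

Round 1: Avon 4, Dover 3, Linden 2, Harrow 0. Harrow has the fewest and is eliminated.
Round 2: Avon 4, Dover 3, Linden 2. Linden has the fewest and is eliminated.
Round 3: Dover 5, Avon 4. Dover has a majority.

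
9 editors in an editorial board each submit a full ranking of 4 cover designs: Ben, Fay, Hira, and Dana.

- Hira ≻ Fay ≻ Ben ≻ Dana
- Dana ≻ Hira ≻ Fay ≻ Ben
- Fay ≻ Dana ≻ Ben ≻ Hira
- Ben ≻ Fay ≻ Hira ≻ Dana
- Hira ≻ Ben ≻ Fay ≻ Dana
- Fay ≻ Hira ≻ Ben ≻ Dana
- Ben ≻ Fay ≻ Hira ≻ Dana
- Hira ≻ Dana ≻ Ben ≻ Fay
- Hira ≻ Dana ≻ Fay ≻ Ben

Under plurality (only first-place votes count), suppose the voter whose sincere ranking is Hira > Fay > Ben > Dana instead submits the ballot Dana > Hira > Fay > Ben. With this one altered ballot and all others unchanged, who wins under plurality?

Hira

First-place totals with the altered ballot: Ben 2, Fay 2, Hira 3, Dana 2.
The winner is unchanged: still Hira.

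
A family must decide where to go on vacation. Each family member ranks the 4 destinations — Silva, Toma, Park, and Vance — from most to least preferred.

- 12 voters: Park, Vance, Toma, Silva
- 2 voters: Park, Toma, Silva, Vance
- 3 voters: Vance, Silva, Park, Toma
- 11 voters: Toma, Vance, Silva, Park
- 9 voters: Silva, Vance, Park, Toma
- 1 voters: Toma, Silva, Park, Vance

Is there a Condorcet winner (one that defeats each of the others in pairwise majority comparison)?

Yes

Head-to-head results (38 voters total):
Silva vs Toma: Toma wins 26–12.
Silva vs Park: Silva wins 24–14.
Silva vs Vance: Vance wins 26–12.
Toma vs Park: Park wins 26–12.
Toma vs Vance: Vance wins 24–14.
Park vs Vance: Vance wins 23–15.
Vance beats each rival — Silva (26–12), Toma (24–14), Park (23–15) — so Vance is the Condorcet winner.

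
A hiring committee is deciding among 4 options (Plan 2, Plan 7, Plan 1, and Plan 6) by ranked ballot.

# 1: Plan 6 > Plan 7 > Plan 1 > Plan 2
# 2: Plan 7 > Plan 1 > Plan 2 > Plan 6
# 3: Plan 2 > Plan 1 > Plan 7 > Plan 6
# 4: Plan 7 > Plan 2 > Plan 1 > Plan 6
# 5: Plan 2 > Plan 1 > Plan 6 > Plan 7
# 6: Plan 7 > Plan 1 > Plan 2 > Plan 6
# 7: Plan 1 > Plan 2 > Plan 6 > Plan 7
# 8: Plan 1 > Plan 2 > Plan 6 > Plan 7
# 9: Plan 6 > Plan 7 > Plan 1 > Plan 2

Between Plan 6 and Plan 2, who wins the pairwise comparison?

Ballots ranking Plan 6 above Plan 2: 2.
Ballots ranking Plan 2 above Plan 6: 7.
Plan 2 wins the head-to-head, 7–2.

Plan 2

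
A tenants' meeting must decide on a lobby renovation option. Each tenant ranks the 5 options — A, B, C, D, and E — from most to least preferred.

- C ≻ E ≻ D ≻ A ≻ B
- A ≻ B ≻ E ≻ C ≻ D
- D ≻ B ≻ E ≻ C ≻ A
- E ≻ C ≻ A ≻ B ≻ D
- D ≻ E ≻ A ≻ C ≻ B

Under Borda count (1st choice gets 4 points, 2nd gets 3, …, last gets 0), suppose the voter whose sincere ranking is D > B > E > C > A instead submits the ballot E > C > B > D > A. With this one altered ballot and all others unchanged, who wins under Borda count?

Borda totals with the altered ballot: A 9, B 6, C 12, D 7, E 16.
The winner is unchanged: still E.

E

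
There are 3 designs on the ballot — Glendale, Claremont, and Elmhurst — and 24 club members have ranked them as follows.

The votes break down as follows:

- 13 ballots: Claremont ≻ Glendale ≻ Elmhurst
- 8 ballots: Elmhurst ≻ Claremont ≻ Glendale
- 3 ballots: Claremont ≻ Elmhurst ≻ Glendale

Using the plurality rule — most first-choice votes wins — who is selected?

First-place vote totals:
  Glendale: 0
  Claremont: 16
  Elmhurst: 8
Claremont has the most first-place votes.

Claremont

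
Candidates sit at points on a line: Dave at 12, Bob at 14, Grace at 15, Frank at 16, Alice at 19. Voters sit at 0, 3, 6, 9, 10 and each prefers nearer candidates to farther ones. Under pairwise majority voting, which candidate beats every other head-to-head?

With single-peaked preferences on a line, the Condorcet winner is the candidate closest to the median voter.
The median voter (position 6) is closest to Dave at 12.
Check: Dave vs Grace — voters closer to Dave: 5 of 5.

Dave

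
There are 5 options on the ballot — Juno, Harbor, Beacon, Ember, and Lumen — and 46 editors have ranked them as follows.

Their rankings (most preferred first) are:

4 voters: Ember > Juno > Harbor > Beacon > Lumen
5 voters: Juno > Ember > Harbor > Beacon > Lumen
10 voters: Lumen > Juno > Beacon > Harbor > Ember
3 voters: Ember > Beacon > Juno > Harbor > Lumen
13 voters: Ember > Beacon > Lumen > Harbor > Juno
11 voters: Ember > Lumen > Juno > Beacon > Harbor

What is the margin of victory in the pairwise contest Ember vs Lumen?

Ballots ranking Ember above Lumen: 4+5+3+13+11 = 36.
Ballots ranking Lumen above Ember: 10.
Ember wins 36–10, a margin of 26.

26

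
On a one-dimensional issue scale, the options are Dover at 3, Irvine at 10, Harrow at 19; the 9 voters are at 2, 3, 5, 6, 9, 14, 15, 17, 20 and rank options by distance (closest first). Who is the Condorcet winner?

Irvine

With single-peaked preferences on a line, the Condorcet winner is the candidate closest to the median voter.
The median voter (position 9) is closest to Irvine at 10.
Check: Irvine vs Harrow — voters closer to Irvine: 6 of 9.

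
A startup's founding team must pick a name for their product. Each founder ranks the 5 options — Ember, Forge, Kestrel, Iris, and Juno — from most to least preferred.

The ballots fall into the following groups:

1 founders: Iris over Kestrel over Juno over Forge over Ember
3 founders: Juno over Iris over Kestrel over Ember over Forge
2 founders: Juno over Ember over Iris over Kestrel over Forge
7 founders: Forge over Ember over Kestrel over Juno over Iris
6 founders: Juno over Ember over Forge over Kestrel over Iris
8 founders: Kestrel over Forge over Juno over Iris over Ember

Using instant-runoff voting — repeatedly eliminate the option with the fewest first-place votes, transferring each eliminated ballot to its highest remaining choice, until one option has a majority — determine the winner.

Kestrel

Round 1: Juno 11, Kestrel 8, Forge 7, Iris 1, Ember 0. Ember has the fewest and is eliminated.
Round 2: Juno 11, Kestrel 8, Forge 7, Iris 1. Iris has the fewest and is eliminated.
Round 3: Juno 11, Kestrel 9, Forge 7. Forge has the fewest and is eliminated.
Round 4: Kestrel 16, Juno 11. Kestrel has a majority.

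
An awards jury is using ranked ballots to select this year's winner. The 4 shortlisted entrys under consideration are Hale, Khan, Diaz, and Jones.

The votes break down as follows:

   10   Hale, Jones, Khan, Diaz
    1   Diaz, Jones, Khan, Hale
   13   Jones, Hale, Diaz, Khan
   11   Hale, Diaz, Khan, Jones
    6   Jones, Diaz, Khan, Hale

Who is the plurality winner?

Hale

First-place vote totals:
  Hale: 21
  Khan: 0
  Diaz: 1
  Jones: 19
Hale has the most first-place votes.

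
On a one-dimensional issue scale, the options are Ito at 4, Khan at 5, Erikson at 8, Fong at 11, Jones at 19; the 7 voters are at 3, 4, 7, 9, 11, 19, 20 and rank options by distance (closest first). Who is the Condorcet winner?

Erikson

With single-peaked preferences on a line, the Condorcet winner is the candidate closest to the median voter.
The median voter (position 9) is closest to Erikson at 8.
Check: Erikson vs Khan — voters closer to Erikson: 5 of 7.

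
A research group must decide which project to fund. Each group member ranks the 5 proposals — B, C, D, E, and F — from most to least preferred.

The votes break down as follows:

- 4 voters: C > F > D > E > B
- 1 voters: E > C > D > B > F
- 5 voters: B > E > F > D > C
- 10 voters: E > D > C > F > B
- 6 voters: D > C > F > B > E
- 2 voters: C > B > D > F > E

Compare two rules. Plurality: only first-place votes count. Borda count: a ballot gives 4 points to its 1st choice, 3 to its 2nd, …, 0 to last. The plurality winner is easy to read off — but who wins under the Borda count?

Plurality first-place counts: B 5, C 6, D 6, E 11, F 0 → E.
Borda totals: B 33, C 65, D 73, E 63, F 46 → D.

D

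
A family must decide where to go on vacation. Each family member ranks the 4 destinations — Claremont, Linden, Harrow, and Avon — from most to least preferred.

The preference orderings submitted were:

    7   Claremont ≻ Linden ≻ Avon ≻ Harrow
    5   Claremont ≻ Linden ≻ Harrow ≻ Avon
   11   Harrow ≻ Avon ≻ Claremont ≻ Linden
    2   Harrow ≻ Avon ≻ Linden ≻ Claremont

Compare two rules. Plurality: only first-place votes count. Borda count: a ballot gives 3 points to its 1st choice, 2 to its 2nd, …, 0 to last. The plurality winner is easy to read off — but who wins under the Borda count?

Claremont

Plurality first-place counts: Claremont 12, Linden 0, Harrow 13, Avon 0 → Harrow.
Borda totals: Claremont 47, Linden 26, Harrow 44, Avon 33 → Claremont.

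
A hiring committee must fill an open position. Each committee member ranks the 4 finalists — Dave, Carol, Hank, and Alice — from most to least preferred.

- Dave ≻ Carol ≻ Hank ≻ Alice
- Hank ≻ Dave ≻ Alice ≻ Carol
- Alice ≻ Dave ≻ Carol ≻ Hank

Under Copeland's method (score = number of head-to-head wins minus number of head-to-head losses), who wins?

Pairwise results:
  Dave vs Carol: Dave wins 3–0.
  Dave vs Hank: Dave wins 2–1.
  Dave vs Alice: Dave wins 2–1.
  Carol vs Hank: Carol wins 2–1.
  Carol vs Alice: Alice wins 2–1.
  Hank vs Alice: Hank wins 2–1.
Copeland scores (wins − losses):
  Dave: 3 − 0 = 3
  Carol: 1 − 2 = -1
  Hank: 1 − 2 = -1
  Alice: 1 − 2 = -1
Dave has the best Copeland score.

Dave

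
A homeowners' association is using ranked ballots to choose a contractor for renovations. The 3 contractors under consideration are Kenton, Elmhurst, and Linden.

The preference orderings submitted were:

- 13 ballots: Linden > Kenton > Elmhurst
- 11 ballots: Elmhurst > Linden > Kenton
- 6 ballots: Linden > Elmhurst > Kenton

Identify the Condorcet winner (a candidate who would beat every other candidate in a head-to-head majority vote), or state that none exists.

Head-to-head results (30 voters total):
Kenton vs Elmhurst: Elmhurst wins 17–13.
Kenton vs Linden: Linden wins 30–0.
Elmhurst vs Linden: Linden wins 19–11.
Linden beats each rival — Kenton (30–0), Elmhurst (19–11) — so Linden is the Condorcet winner.

Linden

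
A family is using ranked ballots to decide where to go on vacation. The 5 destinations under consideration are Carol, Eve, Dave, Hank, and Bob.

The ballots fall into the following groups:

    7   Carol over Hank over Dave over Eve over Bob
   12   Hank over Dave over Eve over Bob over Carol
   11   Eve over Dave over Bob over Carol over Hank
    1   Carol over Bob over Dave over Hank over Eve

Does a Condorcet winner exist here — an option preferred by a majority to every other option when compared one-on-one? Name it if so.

No Condorcet winner

Head-to-head results (31 voters total):
Carol vs Eve: Eve wins 23–8.
Carol vs Dave: Dave wins 23–8.
Carol vs Hank: Carol wins 19–12.
Carol vs Bob: Bob wins 23–8.
Eve vs Dave: Dave wins 20–11.
Eve vs Hank: Hank wins 20–11.
Eve vs Bob: Eve wins 30–1.
Dave vs Hank: Hank wins 19–12.
Dave vs Bob: Dave wins 30–1.
Hank vs Bob: Hank wins 19–12.
No candidate beats all others: Carol beats Hank beats Eve beats Carol, a majority cycle.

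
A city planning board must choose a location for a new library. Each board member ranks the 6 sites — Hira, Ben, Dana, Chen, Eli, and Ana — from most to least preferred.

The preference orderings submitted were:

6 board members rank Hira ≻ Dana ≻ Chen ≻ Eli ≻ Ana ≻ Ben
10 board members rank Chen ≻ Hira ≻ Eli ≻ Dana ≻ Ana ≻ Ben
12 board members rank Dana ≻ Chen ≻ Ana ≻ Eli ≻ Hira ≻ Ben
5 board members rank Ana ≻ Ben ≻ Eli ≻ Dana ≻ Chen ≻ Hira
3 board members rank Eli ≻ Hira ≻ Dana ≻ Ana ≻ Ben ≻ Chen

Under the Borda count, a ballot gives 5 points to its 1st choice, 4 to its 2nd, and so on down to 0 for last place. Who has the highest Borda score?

Borda scores:
  Hira: 6·5 + 10·4 + 12·1 + 5·0 + 3·4 = 94
  Ben: 6·0 + 10·0 + 12·0 + 5·4 + 3·1 = 23
  Dana: 6·4 + 10·2 + 12·5 + 5·2 + 3·3 = 123
  Chen: 6·3 + 10·5 + 12·4 + 5·1 + 3·0 = 121
  Eli: 6·2 + 10·3 + 12·2 + 5·3 + 3·5 = 96
  Ana: 6·1 + 10·1 + 12·3 + 5·5 + 3·2 = 83
Dana has the highest total.

Dana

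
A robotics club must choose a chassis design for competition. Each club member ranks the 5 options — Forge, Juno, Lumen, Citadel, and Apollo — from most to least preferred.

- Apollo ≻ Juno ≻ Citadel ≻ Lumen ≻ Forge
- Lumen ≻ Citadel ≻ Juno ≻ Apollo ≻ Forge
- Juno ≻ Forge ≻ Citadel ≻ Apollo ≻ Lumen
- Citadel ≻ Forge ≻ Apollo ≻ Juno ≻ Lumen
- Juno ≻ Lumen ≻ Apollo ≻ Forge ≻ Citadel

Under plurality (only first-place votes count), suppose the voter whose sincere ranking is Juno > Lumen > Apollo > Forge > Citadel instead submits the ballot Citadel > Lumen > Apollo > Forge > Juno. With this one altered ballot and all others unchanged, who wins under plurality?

First-place totals with the altered ballot: Forge 0, Juno 1, Lumen 1, Citadel 2, Apollo 1.
The switch changes the winner from Juno to Citadel.

Citadel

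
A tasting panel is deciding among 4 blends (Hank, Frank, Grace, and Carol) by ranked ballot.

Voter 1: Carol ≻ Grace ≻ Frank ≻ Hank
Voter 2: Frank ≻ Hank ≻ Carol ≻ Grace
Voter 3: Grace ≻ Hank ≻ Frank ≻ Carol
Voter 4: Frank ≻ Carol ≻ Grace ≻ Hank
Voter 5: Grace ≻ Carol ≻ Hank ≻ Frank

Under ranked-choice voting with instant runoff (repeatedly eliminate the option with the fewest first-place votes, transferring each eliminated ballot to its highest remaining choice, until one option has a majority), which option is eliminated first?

Round 1: Frank 2, Grace 2, Carol 1, Hank 0. Hank has the fewest and is eliminated.
Round 2: Frank 2, Grace 2, Carol 1. Carol has the fewest and is eliminated.
Round 3: Grace 3, Frank 2. Grace has a majority.

Hank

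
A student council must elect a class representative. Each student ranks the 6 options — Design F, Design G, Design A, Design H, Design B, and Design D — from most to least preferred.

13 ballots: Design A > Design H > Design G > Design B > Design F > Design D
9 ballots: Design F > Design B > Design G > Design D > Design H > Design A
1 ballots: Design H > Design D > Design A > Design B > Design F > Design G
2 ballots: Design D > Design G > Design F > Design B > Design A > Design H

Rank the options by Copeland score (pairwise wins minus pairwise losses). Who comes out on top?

Pairwise results:
  Design F vs Design G: Design G wins 15–10.
  Design F vs Design A: Design A wins 14–11.
  Design F vs Design H: Design H wins 14–11.
  Design F vs Design B: Design B wins 14–11.
  Design F vs Design D: Design F wins 22–3.
  Design G vs Design A: Design A wins 14–11.
  Design G vs Design H: Design H wins 14–11.
  Design G vs Design B: Design G wins 15–10.
  Design G vs Design D: Design G wins 22–3.
  Design A vs Design H: Design A wins 15–10.
  Design A vs Design B: Design A wins 14–11.
  Design A vs Design D: Design A wins 13–12.
  Design H vs Design B: Design H wins 14–11.
  Design H vs Design D: Design H wins 14–11.
  Design B vs Design D: Design B wins 22–3.
Copeland scores (wins − losses):
  Design F: 1 − 4 = -3
  Design G: 3 − 2 = 1
  Design A: 5 − 0 = 5
  Design H: 4 − 1 = 3
  Design B: 2 − 3 = -1
  Design D: 0 − 5 = -5
Design A has the best Copeland score.

Design A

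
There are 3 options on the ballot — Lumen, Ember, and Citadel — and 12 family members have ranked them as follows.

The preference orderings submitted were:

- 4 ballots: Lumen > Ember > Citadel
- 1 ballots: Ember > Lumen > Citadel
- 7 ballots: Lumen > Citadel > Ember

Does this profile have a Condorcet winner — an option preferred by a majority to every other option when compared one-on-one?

Yes

Head-to-head results (12 voters total):
Lumen vs Ember: Lumen wins 11–1.
Lumen vs Citadel: Lumen wins 12–0.
Ember vs Citadel: Citadel wins 7–5.
Lumen beats each rival — Ember (11–1), Citadel (12–0) — so Lumen is the Condorcet winner.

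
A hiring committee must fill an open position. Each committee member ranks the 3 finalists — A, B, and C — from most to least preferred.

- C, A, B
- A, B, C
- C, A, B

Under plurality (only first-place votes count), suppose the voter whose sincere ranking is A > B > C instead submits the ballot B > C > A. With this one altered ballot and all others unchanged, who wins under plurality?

C

First-place totals with the altered ballot: A 0, B 1, C 2.
The winner is unchanged: still C.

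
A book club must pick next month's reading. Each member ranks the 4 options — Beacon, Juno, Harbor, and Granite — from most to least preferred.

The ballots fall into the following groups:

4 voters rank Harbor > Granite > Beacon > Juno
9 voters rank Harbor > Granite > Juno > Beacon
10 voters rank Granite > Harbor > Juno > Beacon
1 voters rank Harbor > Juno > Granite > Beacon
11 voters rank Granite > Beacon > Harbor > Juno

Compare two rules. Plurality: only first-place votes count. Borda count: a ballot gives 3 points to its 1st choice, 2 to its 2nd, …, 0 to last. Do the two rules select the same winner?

Plurality first-place counts: Beacon 0, Juno 0, Harbor 14, Granite 21 → Granite.
Borda totals: Beacon 26, Juno 21, Harbor 73, Granite 90 → Granite.
The two rules agree on Granite.

Yes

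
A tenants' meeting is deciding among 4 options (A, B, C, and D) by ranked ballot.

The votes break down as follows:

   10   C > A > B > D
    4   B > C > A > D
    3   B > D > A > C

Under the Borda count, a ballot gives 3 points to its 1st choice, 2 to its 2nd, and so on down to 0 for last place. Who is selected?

Borda scores:
  A: 10·2 + 4·1 + 3·1 = 27
  B: 10·1 + 4·3 + 3·3 = 31
  C: 10·3 + 4·2 + 3·0 = 38
  D: 10·0 + 4·0 + 3·2 = 6
C has the highest total.

C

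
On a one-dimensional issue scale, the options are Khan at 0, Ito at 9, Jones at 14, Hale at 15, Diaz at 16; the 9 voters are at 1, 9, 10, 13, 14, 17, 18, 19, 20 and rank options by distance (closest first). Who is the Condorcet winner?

With single-peaked preferences on a line, the Condorcet winner is the candidate closest to the median voter.
The median voter (position 14) is closest to Jones at 14.
Check: Jones vs Khan — voters closer to Jones: 8 of 9.

Jones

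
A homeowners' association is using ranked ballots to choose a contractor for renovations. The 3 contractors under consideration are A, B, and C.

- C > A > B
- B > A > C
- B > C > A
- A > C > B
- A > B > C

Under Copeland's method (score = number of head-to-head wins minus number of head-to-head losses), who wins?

A

Pairwise results:
  A vs B: A wins 3–2.
  A vs C: A wins 3–2.
  B vs C: B wins 3–2.
Copeland scores (wins − losses):
  A: 2 − 0 = 2
  B: 1 − 1 = 0
  C: 0 − 2 = -2
A has the best Copeland score.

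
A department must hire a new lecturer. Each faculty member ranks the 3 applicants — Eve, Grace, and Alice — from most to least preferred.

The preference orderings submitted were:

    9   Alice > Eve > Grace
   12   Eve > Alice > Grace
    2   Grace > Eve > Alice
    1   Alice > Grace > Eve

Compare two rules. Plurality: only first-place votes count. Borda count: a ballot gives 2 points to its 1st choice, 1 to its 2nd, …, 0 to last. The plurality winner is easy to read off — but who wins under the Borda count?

Eve

Plurality first-place counts: Eve 12, Grace 2, Alice 10 → Eve.
Borda totals: Eve 35, Grace 5, Alice 32 → Eve.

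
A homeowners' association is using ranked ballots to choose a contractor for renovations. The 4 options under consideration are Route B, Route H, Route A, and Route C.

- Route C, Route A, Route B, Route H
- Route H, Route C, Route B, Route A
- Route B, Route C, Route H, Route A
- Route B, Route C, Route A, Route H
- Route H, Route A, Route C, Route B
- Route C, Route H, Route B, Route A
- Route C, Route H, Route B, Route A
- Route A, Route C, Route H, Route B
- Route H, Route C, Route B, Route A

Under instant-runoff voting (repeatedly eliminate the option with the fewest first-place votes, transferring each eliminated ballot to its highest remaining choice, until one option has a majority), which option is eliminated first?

Route A

Round 1: Route H 3, Route C 3, Route B 2, Route A 1. Route A has the fewest and is eliminated.
Round 2: Route C 4, Route H 3, Route B 2. Route B has the fewest and is eliminated.
Round 3: Route C 6, Route H 3. Route C has a majority.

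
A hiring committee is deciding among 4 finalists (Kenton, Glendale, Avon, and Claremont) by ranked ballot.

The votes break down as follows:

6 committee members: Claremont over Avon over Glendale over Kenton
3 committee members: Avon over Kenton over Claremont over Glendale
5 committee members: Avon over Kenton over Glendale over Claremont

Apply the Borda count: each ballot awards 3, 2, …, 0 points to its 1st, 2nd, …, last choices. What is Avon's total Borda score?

Borda scores:
  Kenton: 6·0 + 3·2 + 5·2 = 16
  Glendale: 6·1 + 3·0 + 5·1 = 11
  Avon: 6·2 + 3·3 + 5·3 = 36
  Claremont: 6·3 + 3·1 + 5·0 = 21

36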